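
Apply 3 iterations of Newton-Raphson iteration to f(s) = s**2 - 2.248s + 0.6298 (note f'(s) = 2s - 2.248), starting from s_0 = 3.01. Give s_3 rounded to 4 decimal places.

1.9212

Newton update: s ← s − f(s)/f'(s).
s_0 = 3.010000: f = 2.923420, f' = 3.772000 → s_1 = 3.010000 - (2.923420)/(3.772000) = 2.234968
s_1 = 2.234968: f = 0.600674, f' = 2.221936 → s_2 = 2.234968 - (0.600674)/(2.221936) = 1.964630
s_2 = 1.964630: f = 0.073083, f' = 1.681260 → s_3 = 1.964630 - (0.073083)/(1.681260) = 1.921161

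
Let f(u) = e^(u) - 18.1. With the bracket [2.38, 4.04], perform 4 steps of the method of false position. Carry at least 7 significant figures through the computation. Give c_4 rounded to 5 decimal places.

f(2.380000) = -7.295097, f(4.040000) = 38.726343
step 1: c = 2.643135, f(c) = -4.042793 < 0 → new bracket [2.643135, 4.040000]
step 2: c = 2.775175, f(c) = -2.058563 < 0 → new bracket [2.775175, 4.040000]
step 3: c = 2.839016, f(c) = -1.001077 < 0 → new bracket [2.839016, 4.040000]
step 4: c = 2.869279, f(c) = -0.475699 < 0 → new bracket [2.869279, 4.040000]

2.86928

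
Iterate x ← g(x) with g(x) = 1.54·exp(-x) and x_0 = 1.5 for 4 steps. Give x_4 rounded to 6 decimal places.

0.918631

x_1 = g(1.500000) = 0.343620
x_2 = g(0.343620) = 1.092165
x_3 = g(1.092165) = 0.516654
x_4 = g(0.516654) = 0.918631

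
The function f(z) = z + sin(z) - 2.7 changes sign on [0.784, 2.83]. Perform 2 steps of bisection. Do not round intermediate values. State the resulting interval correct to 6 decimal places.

[1.295500, 1.807000]

f(0.784000) = -1.209883, f(2.830000) = 0.436575 (opposite signs)
step 1: m = 1.807000, f(m) = 0.079233 > 0 → root in [0.784000, 1.807000]
step 2: m = 1.295500, f(m) = -0.442155 < 0 → root in [1.295500, 1.807000]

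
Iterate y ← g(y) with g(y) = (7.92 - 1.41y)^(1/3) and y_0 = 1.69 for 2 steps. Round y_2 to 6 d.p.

y_1 = g(1.690000) = 1.769134
y_2 = g(1.769134) = 1.757170

1.757170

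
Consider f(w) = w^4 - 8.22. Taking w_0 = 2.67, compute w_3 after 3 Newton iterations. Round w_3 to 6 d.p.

Newton update: w ← w − f(w)/f'(w).
f'(w) = 4w^3
w_0 = 2.670000: f = 42.601215, f' = 76.136652 → w_1 = 2.670000 - (42.601215)/(76.136652) = 2.110464
w_1 = 2.110464: f = 11.618627, f' = 37.600506 → w_2 = 2.110464 - (11.618627)/(37.600506) = 1.801462
w_2 = 1.801462: f = 2.311745, f' = 23.384885 → w_3 = 1.801462 - (2.311745)/(23.384885) = 1.702606

1.702606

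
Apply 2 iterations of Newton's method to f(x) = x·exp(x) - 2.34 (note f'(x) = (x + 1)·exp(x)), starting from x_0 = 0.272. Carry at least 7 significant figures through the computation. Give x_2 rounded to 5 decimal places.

x_0 = 0.272000: f = -1.982976, f' = 1.669611 → x_1 = 0.272000 - (-1.982976)/(1.669611) = 1.459688
x_1 = 1.459688: f = 3.943395, f' = 10.588011 → x_2 = 1.459688 - (3.943395)/(10.588011) = 1.087248

1.08725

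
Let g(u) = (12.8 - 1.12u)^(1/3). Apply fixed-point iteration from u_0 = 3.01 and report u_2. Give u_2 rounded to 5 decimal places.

u_1 = g(3.010000) = 2.112607
u_2 = g(2.112607) = 2.185153

2.18515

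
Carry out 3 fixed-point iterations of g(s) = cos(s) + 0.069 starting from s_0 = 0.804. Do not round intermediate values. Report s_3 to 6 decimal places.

s_1 = g(0.804000) = 0.762832
s_2 = g(0.762832) = 0.791882
s_3 = g(0.791882) = 0.771507

0.771507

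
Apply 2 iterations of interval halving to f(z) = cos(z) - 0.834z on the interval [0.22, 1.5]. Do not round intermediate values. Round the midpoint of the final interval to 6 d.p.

f(0.220000) = 0.792417, f(1.500000) = -1.180263 (opposite signs)
step 1: m = 0.860000, f(m) = -0.064803 < 0 → root in [0.220000, 0.860000]
step 2: m = 0.540000, f(m) = 0.407349 > 0 → root in [0.540000, 0.860000]
Midpoint of [0.540000, 0.860000] = 0.700000

0.700000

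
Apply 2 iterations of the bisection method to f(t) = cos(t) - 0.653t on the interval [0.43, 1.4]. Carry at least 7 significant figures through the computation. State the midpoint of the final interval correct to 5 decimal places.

1.03625

f(0.430000) = 0.628176, f(1.400000) = -0.744233 (opposite signs)
step 1: m = 0.915000, f(m) = 0.012296 > 0 → root in [0.915000, 1.400000]
step 2: m = 1.157500, f(m) = -0.354217 < 0 → root in [0.915000, 1.157500]
Midpoint of [0.915000, 1.157500] = 1.036250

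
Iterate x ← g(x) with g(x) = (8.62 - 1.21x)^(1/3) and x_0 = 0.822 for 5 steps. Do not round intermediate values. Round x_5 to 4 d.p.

x_1 = g(0.822000) = 1.968281
x_2 = g(1.968281) = 1.840873
x_3 = g(1.840873) = 1.855914
x_4 = g(1.855914) = 1.854151
x_5 = g(1.854151) = 1.854358

1.8544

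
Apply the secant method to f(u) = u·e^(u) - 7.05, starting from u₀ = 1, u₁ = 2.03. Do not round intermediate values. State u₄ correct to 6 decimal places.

f(u_0) = -4.331718, f(u_1) = 8.406595
u_2 = 2.030000 - (8.406595)·(2.030000 - 1.000000)/(8.406595 - (-4.331718)) = 1.350256; f(u_2) = -1.840155
u_3 = 1.350256 - (-1.840155)·(1.350256 - 2.030000)/(-1.840155 - (8.406595)) = 1.472327; f(u_3) = -0.631583
u_4 = 1.472327 - (-0.631583)·(1.472327 - 1.350256)/(-0.631583 - (-1.840155)) = 1.536120; f(u_4) = 0.087622

1.536120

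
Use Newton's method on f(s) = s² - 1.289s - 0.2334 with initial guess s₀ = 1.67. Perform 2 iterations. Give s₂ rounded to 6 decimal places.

f'(s) = 2s - 1.289
s_0 = 1.670000: f = 0.402870, f' = 2.051000 → s_1 = 1.670000 - (0.402870)/(2.051000) = 1.473574
s_1 = 1.473574: f = 0.038583, f' = 1.658148 → s_2 = 1.473574 - (0.038583)/(1.658148) = 1.450305

1.450305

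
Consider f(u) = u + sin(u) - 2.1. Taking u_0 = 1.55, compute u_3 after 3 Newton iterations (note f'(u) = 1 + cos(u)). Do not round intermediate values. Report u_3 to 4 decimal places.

u_0 = 1.550000: f = 0.449784, f' = 1.020795 → u_1 = 1.550000 - (0.449784)/(1.020795) = 1.109379
u_1 = 1.109379: f = -0.095199, f' = 1.445218 → u_2 = 1.109379 - (-0.095199)/(1.445218) = 1.175250
u_2 = 1.175250: f = -0.001963, f' = 1.385312 → u_3 = 1.175250 - (-0.001963)/(1.385312) = 1.176668

1.1767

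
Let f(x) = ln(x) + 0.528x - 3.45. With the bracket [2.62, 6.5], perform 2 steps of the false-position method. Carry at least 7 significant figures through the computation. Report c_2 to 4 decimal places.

3.9465

False-position update: c = (a·f(b) − b·f(a))/(f(b) − f(a)); replace the endpoint whose sign matches f(c).
f(2.620000) = -1.103466, f(6.500000) = 1.853802
step 1: c = 4.067771, f(c) = 0.100878 > 0 → new bracket [2.620000, 4.067771]
step 2: c = 3.946503, f(c) = 0.006583 > 0 → new bracket [2.620000, 3.946503]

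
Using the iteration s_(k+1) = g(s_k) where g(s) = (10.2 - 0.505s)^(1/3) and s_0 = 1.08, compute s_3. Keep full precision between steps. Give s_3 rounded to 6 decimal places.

s_1 = g(1.080000) = 2.129339
s_2 = g(2.129339) = 2.089645
s_3 = g(2.089645) = 2.091175

2.091175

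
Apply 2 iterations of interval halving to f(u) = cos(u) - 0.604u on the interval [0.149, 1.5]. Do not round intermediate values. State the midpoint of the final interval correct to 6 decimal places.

f(0.149000) = 0.898924, f(1.500000) = -0.835263 (opposite signs)
step 1: m = 0.824500, f(m) = 0.180926 > 0 → root in [0.824500, 1.500000]
step 2: m = 1.162250, f(m) = -0.304723 < 0 → root in [0.824500, 1.162250]
Midpoint of [0.824500, 1.162250] = 0.993375

0.993375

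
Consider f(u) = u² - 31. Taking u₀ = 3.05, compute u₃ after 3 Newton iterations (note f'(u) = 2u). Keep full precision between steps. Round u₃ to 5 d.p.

Newton update: u ← u − f(u)/f'(u).
u_0 = 3.050000: f = -21.697500, f' = 6.100000 → u_1 = 3.050000 - (-21.697500)/(6.100000) = 6.606967
u_1 = 6.606967: f = 12.652016, f' = 13.213934 → u_2 = 6.606967 - (12.652016)/(13.213934) = 5.649492
u_2 = 5.649492: f = 0.916759, f' = 11.298984 → u_3 = 5.649492 - (0.916759)/(11.298984) = 5.568356

5.56836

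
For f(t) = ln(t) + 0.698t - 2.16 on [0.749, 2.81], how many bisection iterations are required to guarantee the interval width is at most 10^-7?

25

Initial width b − a = 2.81 − 0.749 = 2.061000.
After n steps the width is (b−a)/2^n; need (b−a)/2^n ≤ 10^-7.
So n ≥ log₂(2.061000/10^-7) = log₂(20610000.0000) ≈ 24.2968.
Hence n = 25.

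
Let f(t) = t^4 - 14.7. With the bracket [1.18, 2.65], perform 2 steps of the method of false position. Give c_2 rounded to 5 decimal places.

1.78833

f(1.180000) = -12.761222, f(2.650000) = 34.615506
step 1: c = 1.575954, f(c) = -8.531580 < 0 → new bracket [1.575954, 2.650000]
step 2: c = 1.788328, f(c) = -4.472056 < 0 → new bracket [1.788328, 2.650000]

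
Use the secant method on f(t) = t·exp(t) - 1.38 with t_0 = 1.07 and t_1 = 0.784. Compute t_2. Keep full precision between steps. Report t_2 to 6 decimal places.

0.715244

f(t_0) = 1.739456, f(t_1) = 0.337129
t_2 = 0.784000 - (0.337129)·(0.784000 - 1.070000)/(0.337129 - (1.739456)) = 0.715244; f(t_2) = 0.082448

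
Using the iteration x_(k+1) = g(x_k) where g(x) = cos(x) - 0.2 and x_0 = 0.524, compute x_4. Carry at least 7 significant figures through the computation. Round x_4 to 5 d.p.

x_1 = g(0.524000) = 0.665825
x_2 = g(0.665825) = 0.586408
x_3 = g(0.586408) = 0.632934
x_4 = g(0.632934) = 0.606295

0.60630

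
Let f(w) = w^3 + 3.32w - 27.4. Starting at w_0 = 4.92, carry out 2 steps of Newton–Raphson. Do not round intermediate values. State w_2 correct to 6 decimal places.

2.822893

Newton update: w ← w − f(w)/f'(w).
f'(w) = 3w^2 + 3.32
w_0 = 4.920000: f = 108.029888, f' = 75.939200 → w_1 = 4.920000 - (108.029888)/(75.939200) = 3.497416
w_1 = 3.497416: f = 26.991531, f' = 40.015757 → w_2 = 3.497416 - (26.991531)/(40.015757) = 2.822893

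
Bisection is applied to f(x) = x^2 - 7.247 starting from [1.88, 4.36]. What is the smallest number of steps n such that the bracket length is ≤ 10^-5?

Initial width b − a = 4.36 − 1.88 = 2.480000.
After n steps the width is (b−a)/2^n; need (b−a)/2^n ≤ 10^-5.
So n ≥ log₂(2.480000/10^-5) = log₂(248000.0000) ≈ 17.9200.
Hence n = 18.

18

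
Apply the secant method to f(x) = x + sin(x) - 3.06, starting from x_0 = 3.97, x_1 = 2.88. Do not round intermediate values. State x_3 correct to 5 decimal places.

2.58928

Secant update: x_(k+1) = x_k − f(x_k)·(x_k − x_(k-1))/(f(x_k) − f(x_(k-1))).
f(x_0) = 0.173144, f(x_1) = 0.078619
x_2 = 2.880000 - (0.078619)·(2.880000 - 3.970000)/(0.078619 - (0.173144)) = 1.973414; f(x_2) = -0.166548
x_3 = 1.973414 - (-0.166548)·(1.973414 - 2.880000)/(-0.166548 - (0.078619)) = 2.589279; f(x_3) = 0.053937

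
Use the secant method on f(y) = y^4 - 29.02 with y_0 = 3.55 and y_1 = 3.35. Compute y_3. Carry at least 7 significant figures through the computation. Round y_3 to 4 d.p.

2.5082

f(y_0) = 129.803006, f(y_1) = 96.924506
y_2 = 3.350000 - (96.924506)·(3.350000 - 3.550000)/(96.924506 - (129.803006)) = 2.760408; f(y_2) = 29.042148
y_3 = 2.760408 - (29.042148)·(2.760408 - 3.350000)/(29.042148 - (96.924506)) = 2.508162; f(y_3) = 10.555160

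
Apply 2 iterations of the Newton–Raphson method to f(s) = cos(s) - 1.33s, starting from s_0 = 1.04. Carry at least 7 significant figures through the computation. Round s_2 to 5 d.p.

0.61452

f'(s) = -sin(s) - 1.33
s_0 = 1.040000: f = -0.876980, f' = -2.192404 → s_1 = 1.040000 - (-0.876980)/(-2.192404) = 0.639992
s_1 = 0.639992: f = -0.049088, f' = -1.927189 → s_2 = 0.639992 - (-0.049088)/(-1.927189) = 0.614520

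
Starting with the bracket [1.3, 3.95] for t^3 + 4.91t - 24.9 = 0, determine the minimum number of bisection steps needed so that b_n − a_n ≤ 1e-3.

12

Initial width b − a = 3.95 − 1.3 = 2.650000.
After n steps the width is (b−a)/2^n; need (b−a)/2^n ≤ 1e-3.
So n ≥ log₂(2.650000/1e-3) = log₂(2650.0000) ≈ 11.3718.
Hence n = 12.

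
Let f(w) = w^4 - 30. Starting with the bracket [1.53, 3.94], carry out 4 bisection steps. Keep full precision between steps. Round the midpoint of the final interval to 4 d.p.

2.3584

f(1.530000) = -24.520187, f(3.940000) = 210.982157 (opposite signs)
step 1: m = 2.735000, f(m) = 25.953766 > 0 → root in [1.530000, 2.735000]
step 2: m = 2.132500, f(m) = -9.319732 < 0 → root in [2.132500, 2.735000]
step 3: m = 2.433750, f(m) = 5.083576 > 0 → root in [2.132500, 2.433750]
step 4: m = 2.283125, f(m) = -2.828178 < 0 → root in [2.283125, 2.433750]
Midpoint of [2.283125, 2.433750] = 2.358437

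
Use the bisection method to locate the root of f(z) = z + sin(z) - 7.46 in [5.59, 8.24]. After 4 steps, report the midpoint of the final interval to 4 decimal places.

6.8322

f(5.590000) = -2.508991, f(8.240000) = 1.706415 (opposite signs)
step 1: m = 6.915000, f(m) = 0.045610 > 0 → root in [5.590000, 6.915000]
step 2: m = 6.252500, f(m) = -1.238180 < 0 → root in [6.252500, 6.915000]
step 3: m = 6.583750, f(m) = -0.580190 < 0 → root in [6.583750, 6.915000]
step 4: m = 6.749375, f(m) = -0.261139 < 0 → root in [6.749375, 6.915000]
Midpoint of [6.749375, 6.915000] = 6.832187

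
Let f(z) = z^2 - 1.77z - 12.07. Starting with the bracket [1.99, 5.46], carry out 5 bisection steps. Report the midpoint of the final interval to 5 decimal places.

f(1.990000) = -11.632200, f(5.460000) = 8.077400 (opposite signs)
step 1: m = 3.725000, f(m) = -4.787625 < 0 → root in [3.725000, 5.460000]
step 2: m = 4.592500, f(m) = 0.892331 > 0 → root in [3.725000, 4.592500]
step 3: m = 4.158750, f(m) = -2.135786 < 0 → root in [4.158750, 4.592500]
step 4: m = 4.375625, f(m) = -0.668762 < 0 → root in [4.375625, 4.592500]
step 5: m = 4.484063, f(m) = 0.100026 > 0 → root in [4.375625, 4.484063]
Midpoint of [4.375625, 4.484063] = 4.429844

4.42984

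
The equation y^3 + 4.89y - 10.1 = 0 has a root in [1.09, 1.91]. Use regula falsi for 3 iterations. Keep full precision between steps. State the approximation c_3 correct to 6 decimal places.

1.444763

f(1.090000) = -3.474871, f(1.910000) = 6.207771
step 1: c = 1.384279, f(c) = -0.678285 < 0 → new bracket [1.384279, 1.910000]
step 2: c = 1.436063, f(c) = -0.116094 < 0 → new bracket [1.436063, 1.910000]
step 3: c = 1.444763, f(c) = -0.019392 < 0 → new bracket [1.444763, 1.910000]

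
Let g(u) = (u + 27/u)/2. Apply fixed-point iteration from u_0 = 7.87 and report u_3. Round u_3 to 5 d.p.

5.19618

u_1 = g(7.870000) = 5.650375
u_2 = g(5.650375) = 5.214409
u_3 = g(5.214409) = 5.196184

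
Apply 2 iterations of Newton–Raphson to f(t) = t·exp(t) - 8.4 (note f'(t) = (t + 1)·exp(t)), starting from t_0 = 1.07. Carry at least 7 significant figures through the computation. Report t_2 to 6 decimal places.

1.692403

t_0 = 1.070000: f = -5.280544, f' = 6.034836 → t_1 = 1.070000 - (-5.280544)/(6.034836) = 1.945010
t_1 = 1.945010: f = 5.202828, f' = 20.596533 → t_2 = 1.945010 - (5.202828)/(20.596533) = 1.692403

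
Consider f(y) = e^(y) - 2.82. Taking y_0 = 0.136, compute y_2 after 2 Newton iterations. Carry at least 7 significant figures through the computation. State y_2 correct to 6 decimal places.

1.168237

f'(y) = e^(y)
y_0 = 0.136000: f = -1.674318, f' = 1.145682 → y_1 = 0.136000 - (-1.674318)/(1.145682) = 1.597416
y_1 = 1.597416: f = 2.120251, f' = 4.940251 → y_2 = 1.597416 - (2.120251)/(4.940251) = 1.168237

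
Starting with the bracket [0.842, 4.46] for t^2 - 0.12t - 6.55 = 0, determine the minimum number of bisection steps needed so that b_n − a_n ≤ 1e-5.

19

Initial width b − a = 4.46 − 0.842 = 3.618000.
After n steps the width is (b−a)/2^n; need (b−a)/2^n ≤ 1e-5.
So n ≥ log₂(3.618000/1e-5) = log₂(361800.0000) ≈ 18.4648.
Hence n = 19.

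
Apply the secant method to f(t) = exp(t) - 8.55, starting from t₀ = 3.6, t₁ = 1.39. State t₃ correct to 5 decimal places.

f(t_0) = 28.048234, f(t_1) = -4.535150
t_2 = 1.390000 - (-4.535150)·(1.390000 - 3.600000)/(-4.535150 - (28.048234)) = 1.697601; f(t_2) = -3.089169
t_3 = 1.697601 - (-3.089169)·(1.697601 - 1.390000)/(-3.089169 - (-4.535150)) = 2.354754; f(t_3) = 1.985541

2.35475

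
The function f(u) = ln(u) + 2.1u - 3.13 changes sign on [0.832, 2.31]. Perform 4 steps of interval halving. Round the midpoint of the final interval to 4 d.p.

f(0.832000) = -1.566723, f(2.310000) = 2.558248 (opposite signs)
step 1: m = 1.571000, f(m) = 0.620812 > 0 → root in [0.832000, 1.571000]
step 2: m = 1.201500, f(m) = -0.423279 < 0 → root in [1.201500, 1.571000]
step 3: m = 1.386250, f(m) = 0.107727 > 0 → root in [1.201500, 1.386250]
step 4: m = 1.293875, f(m) = -0.155221 < 0 → root in [1.293875, 1.386250]
Midpoint of [1.293875, 1.386250] = 1.340062

1.3401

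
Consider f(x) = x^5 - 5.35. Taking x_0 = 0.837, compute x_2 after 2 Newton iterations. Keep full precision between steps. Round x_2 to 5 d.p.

Newton update: x ← x − f(x)/f'(x).
f'(x) = 5x^4
x_0 = 0.837000: f = -4.939203, f' = 2.453985 → x_1 = 0.837000 - (-4.939203)/(2.453985) = 2.849728
x_1 = 2.849728: f = 182.588981, f' = 329.749009 → x_2 = 2.849728 - (182.588981)/(329.749009) = 2.296007

2.29601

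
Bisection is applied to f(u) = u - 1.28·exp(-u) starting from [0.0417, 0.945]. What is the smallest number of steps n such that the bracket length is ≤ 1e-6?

Initial width b − a = 0.945 − 0.0417 = 0.903300.
After n steps the width is (b−a)/2^n; need (b−a)/2^n ≤ 1e-6.
So n ≥ log₂(0.903300/1e-6) = log₂(903300.0000) ≈ 19.7848.
Hence n = 20.

20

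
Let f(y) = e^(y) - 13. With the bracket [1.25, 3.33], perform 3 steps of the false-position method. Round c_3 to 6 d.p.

2.503608

f(1.250000) = -9.509657, f(3.330000) = 14.938342
step 1: c = 2.059068, f(c) = -5.161341 < 0 → new bracket [2.059068, 3.330000]
step 2: c = 2.385427, f(c) = -2.136301 < 0 → new bracket [2.385427, 3.330000]
step 3: c = 2.503608, f(c) = -0.773478 < 0 → new bracket [2.503608, 3.330000]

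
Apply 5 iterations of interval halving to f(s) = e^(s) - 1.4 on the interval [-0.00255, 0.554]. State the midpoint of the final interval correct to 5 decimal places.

f(-0.002550) = -0.402547, f(0.554000) = 0.340200 (opposite signs)
step 1: m = 0.275725, f(m) = -0.082514 < 0 → root in [0.275725, 0.554000]
step 2: m = 0.414863, f(m) = 0.114163 > 0 → root in [0.275725, 0.414863]
step 3: m = 0.345294, f(m) = 0.012405 > 0 → root in [0.275725, 0.345294]
step 4: m = 0.310509, f(m) = -0.035880 < 0 → root in [0.310509, 0.345294]
step 5: m = 0.327902, f(m) = -0.011948 < 0 → root in [0.327902, 0.345294]
Midpoint of [0.327902, 0.345294] = 0.336598

0.33660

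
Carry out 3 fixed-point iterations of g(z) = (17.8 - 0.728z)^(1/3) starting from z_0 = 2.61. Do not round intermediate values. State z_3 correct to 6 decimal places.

2.518094

z_1 = g(2.610000) = 2.514577
z_2 = g(2.514577) = 2.518234
z_3 = g(2.518234) = 2.518094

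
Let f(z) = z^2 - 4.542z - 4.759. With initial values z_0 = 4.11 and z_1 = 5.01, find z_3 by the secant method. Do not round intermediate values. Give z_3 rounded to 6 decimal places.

5.412027

f(z_0) = -6.534520, f(z_1) = -2.414320
z_2 = 5.010000 - (-2.414320)·(5.010000 - 4.110000)/(-2.414320 - (-6.534520)) = 5.537374; f(z_2) = 0.752761
z_3 = 5.537374 - (0.752761)·(5.537374 - 5.010000)/(0.752761 - (-2.414320)) = 5.412027; f(z_3) = -0.050393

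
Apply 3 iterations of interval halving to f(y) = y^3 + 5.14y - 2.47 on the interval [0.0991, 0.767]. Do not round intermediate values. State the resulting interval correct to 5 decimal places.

[0.43305, 0.51654]

f(0.099100) = -1.959653, f(0.767000) = 1.923598 (opposite signs)
step 1: m = 0.433050, f(m) = -0.162912 < 0 → root in [0.433050, 0.767000]
step 2: m = 0.600025, f(m) = 0.830156 > 0 → root in [0.433050, 0.600025]
step 3: m = 0.516537, f(m) = 0.322821 > 0 → root in [0.433050, 0.516537]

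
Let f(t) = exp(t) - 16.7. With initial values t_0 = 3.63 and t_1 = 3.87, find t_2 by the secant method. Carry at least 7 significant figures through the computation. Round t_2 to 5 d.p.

3.13701

f(t_0) = 21.012817, f(t_1) = 31.242386
t_2 = 3.870000 - (31.242386)·(3.870000 - 3.630000)/(31.242386 - (21.012817)) = 3.137010; f(t_2) = 6.334888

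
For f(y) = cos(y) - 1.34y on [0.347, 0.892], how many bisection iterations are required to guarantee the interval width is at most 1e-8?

Initial width b − a = 0.892 − 0.347 = 0.545000.
After n steps the width is (b−a)/2^n; need (b−a)/2^n ≤ 1e-8.
So n ≥ log₂(0.545000/1e-8) = log₂(54500000.0000) ≈ 25.6998.
Hence n = 26.

26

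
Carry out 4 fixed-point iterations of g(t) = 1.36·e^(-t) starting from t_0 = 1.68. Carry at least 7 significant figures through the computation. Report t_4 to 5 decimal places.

0.84720

t_1 = g(1.680000) = 0.253469
t_2 = g(0.253469) = 1.055502
t_3 = g(1.055502) = 0.473304
t_4 = g(0.473304) = 0.847199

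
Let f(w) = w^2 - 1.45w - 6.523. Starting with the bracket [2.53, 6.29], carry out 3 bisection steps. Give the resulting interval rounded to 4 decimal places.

f(2.530000) = -3.790600, f(6.290000) = 23.920600 (opposite signs)
step 1: m = 4.410000, f(m) = 6.530600 > 0 → root in [2.530000, 4.410000]
step 2: m = 3.470000, f(m) = 0.486400 > 0 → root in [2.530000, 3.470000]
step 3: m = 3.000000, f(m) = -1.873000 < 0 → root in [3.000000, 3.470000]

[3.0000, 3.4700]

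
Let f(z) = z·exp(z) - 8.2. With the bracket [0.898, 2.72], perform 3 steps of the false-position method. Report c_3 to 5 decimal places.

f(0.898000) = -5.995689, f(2.720000) = 33.090477
step 1: c = 1.177489, f(c) = -4.377622 < 0 → new bracket [1.177489, 2.720000]
step 2: c = 1.357710, f(c) = -2.922203 < 0 → new bracket [1.357710, 2.720000]
step 3: c = 1.468251, f(c) = -1.825391 < 0 → new bracket [1.468251, 2.720000]

1.46825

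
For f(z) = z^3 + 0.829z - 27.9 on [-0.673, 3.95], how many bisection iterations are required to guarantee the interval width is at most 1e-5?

Initial width b − a = 3.95 − -0.673 = 4.623000.
After n steps the width is (b−a)/2^n; need (b−a)/2^n ≤ 1e-5.
So n ≥ log₂(4.623000/1e-5) = log₂(462300.0000) ≈ 18.8185.
Hence n = 19.

19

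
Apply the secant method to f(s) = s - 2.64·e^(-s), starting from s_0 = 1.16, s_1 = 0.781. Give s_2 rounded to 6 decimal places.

f(s_0) = 0.332396, f(s_1) = -0.427982
s_2 = 0.781000 - (-0.427982)·(0.781000 - 1.160000)/(-0.427982 - (0.332396)) = 0.994322; f(s_2) = 0.017589

0.994322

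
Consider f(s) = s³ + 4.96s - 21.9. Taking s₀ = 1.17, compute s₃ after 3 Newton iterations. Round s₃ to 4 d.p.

Newton update: s ← s − f(s)/f'(s).
f'(s) = 3s² + 4.96
s_0 = 1.170000: f = -14.495187, f' = 9.066700 → s_1 = 1.170000 - (-14.495187)/(9.066700) = 2.768728
s_1 = 2.768728: f = 13.057557, f' = 27.957564 → s_2 = 2.768728 - (13.057557)/(27.957564) = 2.301679
s_2 = 2.301679: f = 1.709989, f' = 20.853176 → s_3 = 2.301679 - (1.709989)/(20.853176) = 2.219677

2.2197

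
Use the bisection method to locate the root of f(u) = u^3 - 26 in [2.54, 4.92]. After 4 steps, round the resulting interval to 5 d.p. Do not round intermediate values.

[2.83750, 2.98625]

f(2.540000) = -9.612936, f(4.920000) = 93.095488 (opposite signs)
step 1: m = 3.730000, f(m) = 25.895117 > 0 → root in [2.540000, 3.730000]
step 2: m = 3.135000, f(m) = 4.811485 > 0 → root in [2.540000, 3.135000]
step 3: m = 2.837500, f(m) = -3.154135 < 0 → root in [2.837500, 3.135000]
step 4: m = 2.986250, f(m) = 0.630449 > 0 → root in [2.837500, 2.986250]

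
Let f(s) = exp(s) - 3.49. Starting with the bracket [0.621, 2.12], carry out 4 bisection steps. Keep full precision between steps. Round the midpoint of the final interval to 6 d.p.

f(0.621000) = -1.629212, f(2.120000) = 4.841137 (opposite signs)
step 1: m = 1.370500, f(m) = 0.447319 > 0 → root in [0.621000, 1.370500]
step 2: m = 0.995750, f(m) = -0.783246 < 0 → root in [0.995750, 1.370500]
step 3: m = 1.183125, f(m) = -0.225440 < 0 → root in [1.183125, 1.370500]
step 4: m = 1.276813, f(m) = 0.095194 > 0 → root in [1.183125, 1.276813]
Midpoint of [1.183125, 1.276813] = 1.229969

1.229969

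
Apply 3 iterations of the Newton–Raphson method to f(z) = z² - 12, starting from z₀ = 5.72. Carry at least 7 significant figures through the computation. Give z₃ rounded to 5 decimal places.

f'(z) = 2z
z_0 = 5.720000: f = 20.718400, f' = 11.440000 → z_1 = 5.720000 - (20.718400)/(11.440000) = 3.908951
z_1 = 3.908951: f = 3.279898, f' = 7.817902 → z_2 = 3.908951 - (3.279898)/(7.817902) = 3.489414
z_2 = 3.489414: f = 0.176011, f' = 6.978828 → z_3 = 3.489414 - (0.176011)/(6.978828) = 3.464193

3.46419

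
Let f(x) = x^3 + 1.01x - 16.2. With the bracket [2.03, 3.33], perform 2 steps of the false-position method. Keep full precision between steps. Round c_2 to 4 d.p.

f(2.030000) = -5.784273, f(3.330000) = 24.089337
step 1: c = 2.281712, f(c) = -2.016395 < 0 → new bracket [2.281712, 3.330000]
step 2: c = 2.362682, f(c) = -0.624579 < 0 → new bracket [2.362682, 3.330000]

2.3627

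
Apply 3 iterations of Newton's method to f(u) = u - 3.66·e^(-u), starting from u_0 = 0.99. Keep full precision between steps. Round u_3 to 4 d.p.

1.1541

Newton update: u ← u − f(u)/f'(u).
f'(u) = 1 + 3.66·e^(-u)
u_0 = 0.990000: f = -0.369971, f' = 2.359971 → u_1 = 0.990000 - (-0.369971)/(2.359971) = 1.146769
u_1 = 1.146769: f = -0.015872, f' = 2.162641 → u_2 = 1.146769 - (-0.015872)/(2.162641) = 1.154108
u_2 = 1.154108: f = -0.000031, f' = 2.154139 → u_3 = 1.154108 - (-0.000031)/(2.154139) = 1.154123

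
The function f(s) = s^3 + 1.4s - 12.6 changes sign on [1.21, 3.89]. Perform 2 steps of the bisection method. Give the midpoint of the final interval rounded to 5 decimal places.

f(1.210000) = -9.134439, f(3.890000) = 51.709869 (opposite signs)
step 1: m = 2.550000, f(m) = 7.551375 > 0 → root in [1.210000, 2.550000]
step 2: m = 1.880000, f(m) = -3.323328 < 0 → root in [1.880000, 2.550000]
Midpoint of [1.880000, 2.550000] = 2.215000

2.21500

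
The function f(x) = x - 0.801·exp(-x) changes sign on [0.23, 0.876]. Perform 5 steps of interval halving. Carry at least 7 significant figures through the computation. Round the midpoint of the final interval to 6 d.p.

f(0.230000) = -0.406421, f(0.876000) = 0.542427 (opposite signs)
step 1: m = 0.553000, f(m) = 0.092248 > 0 → root in [0.230000, 0.553000]
step 2: m = 0.391500, f(m) = -0.150010 < 0 → root in [0.391500, 0.553000]
step 3: m = 0.472250, f(m) = -0.027252 < 0 → root in [0.472250, 0.553000]
step 4: m = 0.512625, f(m) = 0.032889 > 0 → root in [0.472250, 0.512625]
step 5: m = 0.492438, f(m) = 0.002918 > 0 → root in [0.472250, 0.492438]
Midpoint of [0.472250, 0.492438] = 0.482344

0.482344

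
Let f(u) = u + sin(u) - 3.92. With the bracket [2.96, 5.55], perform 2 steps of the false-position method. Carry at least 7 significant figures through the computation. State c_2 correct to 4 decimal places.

4.6861

f(2.960000) = -0.779404, f(5.550000) = 0.960760
step 1: c = 4.120038, f(c) = -0.629593 < 0 → new bracket [4.120038, 5.550000]
step 2: c = 4.686135, f(c) = -0.233521 < 0 → new bracket [4.686135, 5.550000]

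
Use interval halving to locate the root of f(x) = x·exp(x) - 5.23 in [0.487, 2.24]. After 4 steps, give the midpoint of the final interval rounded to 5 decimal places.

f(0.487000) = -4.437443, f(2.240000) = 15.811062 (opposite signs)
step 1: m = 1.363500, f(m) = 0.101086 > 0 → root in [0.487000, 1.363500]
step 2: m = 0.925250, f(m) = -2.896058 < 0 → root in [0.925250, 1.363500]
step 3: m = 1.144375, f(m) = -1.636116 < 0 → root in [1.144375, 1.363500]
step 4: m = 1.253938, f(m) = -0.836061 < 0 → root in [1.253938, 1.363500]
Midpoint of [1.253938, 1.363500] = 1.308719

1.30872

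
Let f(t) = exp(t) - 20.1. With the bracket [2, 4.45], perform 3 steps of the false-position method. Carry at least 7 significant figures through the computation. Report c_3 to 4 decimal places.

2.7987

f(2.000000) = -12.710944, f(4.450000) = 65.526944
step 1: c = 2.398040, f(c) = -9.098407 < 0 → new bracket [2.398040, 4.450000]
step 2: c = 2.648217, f(c) = -5.971171 < 0 → new bracket [2.648217, 4.450000]
step 3: c = 2.798693, f(c) = -3.676827 < 0 → new bracket [2.798693, 4.450000]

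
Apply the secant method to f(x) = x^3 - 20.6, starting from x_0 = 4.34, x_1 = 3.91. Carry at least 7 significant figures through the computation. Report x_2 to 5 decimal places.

f(x_0) = 61.146504, f(x_1) = 39.176471
x_2 = 3.910000 - (39.176471)·(3.910000 - 4.340000)/(39.176471 - (61.146504)) = 3.143234; f(x_2) = 10.454889

3.14323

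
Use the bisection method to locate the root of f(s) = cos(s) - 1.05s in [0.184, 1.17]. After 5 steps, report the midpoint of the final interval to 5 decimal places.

f(0.184000) = 0.789920, f(1.170000) = -0.838348 (opposite signs)
step 1: m = 0.677000, f(m) = 0.068606 > 0 → root in [0.677000, 1.170000]
step 2: m = 0.923500, f(m) = -0.366643 < 0 → root in [0.677000, 0.923500]
step 3: m = 0.800250, f(m) = -0.143735 < 0 → root in [0.677000, 0.800250]
step 4: m = 0.738625, f(m) = -0.036161 < 0 → root in [0.677000, 0.738625]
step 5: m = 0.707812, f(m) = 0.016583 > 0 → root in [0.707812, 0.738625]
Midpoint of [0.707812, 0.738625] = 0.723219

0.72322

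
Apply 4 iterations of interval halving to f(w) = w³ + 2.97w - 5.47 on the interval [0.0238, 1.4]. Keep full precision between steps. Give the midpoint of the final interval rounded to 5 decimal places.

f(0.023800) = -5.399301, f(1.400000) = 1.432000 (opposite signs)
step 1: m = 0.711900, f(m) = -2.994865 < 0 → root in [0.711900, 1.400000]
step 2: m = 1.055950, f(m) = -1.156412 < 0 → root in [1.055950, 1.400000]
step 3: m = 1.227975, f(m) = 0.028777 > 0 → root in [1.055950, 1.227975]
step 4: m = 1.141962, f(m) = -0.589163 < 0 → root in [1.141962, 1.227975]
Midpoint of [1.141962, 1.227975] = 1.184969

1.18497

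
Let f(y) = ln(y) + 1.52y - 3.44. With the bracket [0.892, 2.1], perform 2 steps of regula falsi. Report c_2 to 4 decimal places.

False-position update: c = (a·f(b) − b·f(a))/(f(b) − f(a)); replace the endpoint whose sign matches f(c).
f(0.892000) = -2.198449, f(2.100000) = 0.493937
step 1: c = 1.878384, f(c) = 0.045555 > 0 → new bracket [0.892000, 1.878384]
step 2: c = 1.858359, f(c) = 0.004400 > 0 → new bracket [0.892000, 1.858359]

1.8584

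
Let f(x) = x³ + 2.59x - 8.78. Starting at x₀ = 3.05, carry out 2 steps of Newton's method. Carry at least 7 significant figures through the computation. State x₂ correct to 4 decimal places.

Newton update: x ← x − f(x)/f'(x).
f'(x) = 3x² + 2.59
x_0 = 3.050000: f = 27.492125, f' = 30.497500 → x_1 = 3.050000 - (27.492125)/(30.497500) = 2.148545
x_1 = 2.148545: f = 6.702942, f' = 16.438736 → x_2 = 2.148545 - (6.702942)/(16.438736) = 1.740792

1.7408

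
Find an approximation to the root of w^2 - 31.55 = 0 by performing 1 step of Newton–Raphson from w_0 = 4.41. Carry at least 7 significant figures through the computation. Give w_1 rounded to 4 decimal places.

Newton update: w ← w − f(w)/f'(w).
f'(w) = 2w
w_0 = 4.410000: f = -12.101900, f' = 8.820000 → w_1 = 4.410000 - (-12.101900)/(8.820000) = 5.782098

5.7821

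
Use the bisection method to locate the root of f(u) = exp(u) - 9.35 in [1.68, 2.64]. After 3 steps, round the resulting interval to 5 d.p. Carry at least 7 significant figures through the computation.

f(1.680000) = -3.984444, f(2.640000) = 4.663204 (opposite signs)
step 1: m = 2.160000, f(m) = -0.678862 < 0 → root in [2.160000, 2.640000]
step 2: m = 2.400000, f(m) = 1.673176 > 0 → root in [2.160000, 2.400000]
step 3: m = 2.280000, f(m) = 0.426680 > 0 → root in [2.160000, 2.280000]

[2.16000, 2.28000]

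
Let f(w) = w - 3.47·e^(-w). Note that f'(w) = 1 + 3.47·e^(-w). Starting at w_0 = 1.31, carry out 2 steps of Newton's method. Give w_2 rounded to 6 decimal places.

Newton update: w ← w − f(w)/f'(w).
w_0 = 1.310000: f = 0.373724, f' = 1.936276 → w_1 = 1.310000 - (0.373724)/(1.936276) = 1.116988
w_1 = 1.116988: f = -0.018618, f' = 2.135606 → w_2 = 1.116988 - (-0.018618)/(2.135606) = 1.125706

1.125706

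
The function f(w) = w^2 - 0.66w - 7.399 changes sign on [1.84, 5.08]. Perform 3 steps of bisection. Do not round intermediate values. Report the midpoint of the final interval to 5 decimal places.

f(1.840000) = -5.227800, f(5.080000) = 15.054600 (opposite signs)
step 1: m = 3.460000, f(m) = 2.289000 > 0 → root in [1.840000, 3.460000]
step 2: m = 2.650000, f(m) = -2.125500 < 0 → root in [2.650000, 3.460000]
step 3: m = 3.055000, f(m) = -0.082275 < 0 → root in [3.055000, 3.460000]
Midpoint of [3.055000, 3.460000] = 3.257500

3.25750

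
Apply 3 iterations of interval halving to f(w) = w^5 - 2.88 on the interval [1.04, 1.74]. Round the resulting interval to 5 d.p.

[1.21500, 1.30250]

f(1.040000) = -1.663347, f(1.740000) = 13.069469 (opposite signs)
step 1: m = 1.390000, f(m) = 2.308884 > 0 → root in [1.040000, 1.390000]
step 2: m = 1.215000, f(m) = -0.232223 < 0 → root in [1.215000, 1.390000]
step 3: m = 1.302500, f(m) = 0.868769 > 0 → root in [1.215000, 1.302500]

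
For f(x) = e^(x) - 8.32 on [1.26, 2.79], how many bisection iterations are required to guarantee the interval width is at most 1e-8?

28

Initial width b − a = 2.79 − 1.26 = 1.530000.
After n steps the width is (b−a)/2^n; need (b−a)/2^n ≤ 1e-8.
So n ≥ log₂(1.530000/1e-8) = log₂(153000000.0000) ≈ 27.1890.
Hence n = 28.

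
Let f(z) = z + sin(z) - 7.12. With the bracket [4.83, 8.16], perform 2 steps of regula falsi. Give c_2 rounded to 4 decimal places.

False-position update: c = (a·f(b) − b·f(a))/(f(b) − f(a)); replace the endpoint whose sign matches f(c).
f(4.830000) = -3.283092, f(8.160000) = 1.993541
step 1: c = 6.901908, f(c) = 0.361903 > 0 → new bracket [4.830000, 6.901908]
step 2: c = 6.696193, f(c) = -0.022441 < 0 → new bracket [6.696193, 6.901908]

6.6962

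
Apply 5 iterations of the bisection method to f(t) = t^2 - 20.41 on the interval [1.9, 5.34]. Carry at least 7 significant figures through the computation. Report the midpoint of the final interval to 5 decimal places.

f(1.900000) = -16.800000, f(5.340000) = 8.105600 (opposite signs)
step 1: m = 3.620000, f(m) = -7.305600 < 0 → root in [3.620000, 5.340000]
step 2: m = 4.480000, f(m) = -0.339600 < 0 → root in [4.480000, 5.340000]
step 3: m = 4.910000, f(m) = 3.698100 > 0 → root in [4.480000, 4.910000]
step 4: m = 4.695000, f(m) = 1.633025 > 0 → root in [4.480000, 4.695000]
step 5: m = 4.587500, f(m) = 0.635156 > 0 → root in [4.480000, 4.587500]
Midpoint of [4.480000, 4.587500] = 4.533750

4.53375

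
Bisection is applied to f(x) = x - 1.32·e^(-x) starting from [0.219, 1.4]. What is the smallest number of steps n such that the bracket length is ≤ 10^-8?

Initial width b − a = 1.4 − 0.219 = 1.181000.
After n steps the width is (b−a)/2^n; need (b−a)/2^n ≤ 10^-8.
So n ≥ log₂(1.181000/10^-8) = log₂(118100000.0000) ≈ 26.8154.
Hence n = 27.

27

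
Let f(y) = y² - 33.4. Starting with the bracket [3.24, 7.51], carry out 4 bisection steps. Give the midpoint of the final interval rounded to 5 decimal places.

5.77531

f(3.240000) = -22.902400, f(7.510000) = 23.000100 (opposite signs)
step 1: m = 5.375000, f(m) = -4.509375 < 0 → root in [5.375000, 7.510000]
step 2: m = 6.442500, f(m) = 8.105806 > 0 → root in [5.375000, 6.442500]
step 3: m = 5.908750, f(m) = 1.513327 > 0 → root in [5.375000, 5.908750]
step 4: m = 5.641875, f(m) = -1.569246 < 0 → root in [5.641875, 5.908750]
Midpoint of [5.641875, 5.908750] = 5.775313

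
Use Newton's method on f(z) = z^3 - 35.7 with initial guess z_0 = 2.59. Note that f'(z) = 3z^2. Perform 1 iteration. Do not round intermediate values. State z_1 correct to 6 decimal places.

Newton update: z ← z − f(z)/f'(z).
z_0 = 2.590000: f = -18.326021, f' = 20.124300 → z_1 = 2.590000 - (-18.326021)/(20.124300) = 3.500641

3.500641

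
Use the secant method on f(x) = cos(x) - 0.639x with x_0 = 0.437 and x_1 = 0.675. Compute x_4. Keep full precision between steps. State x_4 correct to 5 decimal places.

0.93245

f(x_0) = 0.626782, f(x_1) = 0.349382
x_2 = 0.675000 - (0.349382)·(0.675000 - 0.437000)/(0.349382 - (0.626782)) = 0.974758; f(x_2) = -0.061501
x_3 = 0.974758 - (-0.061501)·(0.974758 - 0.675000)/(-0.061501 - (0.349382)) = 0.929890; f(x_3) = 0.003723
x_4 = 0.929890 - (0.003723)·(0.929890 - 0.974758)/(0.003723 - (-0.061501)) = 0.932451; f(x_4) = 0.000032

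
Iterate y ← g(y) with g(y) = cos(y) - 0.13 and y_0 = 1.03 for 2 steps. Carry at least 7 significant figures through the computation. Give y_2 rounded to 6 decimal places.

0.796866

y_1 = g(1.030000) = 0.384819
y_2 = g(0.384819) = 0.796866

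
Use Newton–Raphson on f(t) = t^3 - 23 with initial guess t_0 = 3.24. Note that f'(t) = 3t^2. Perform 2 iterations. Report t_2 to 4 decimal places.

2.8446

Newton update: t ← t − f(t)/f'(t).
t_0 = 3.240000: f = 11.012224, f' = 31.492800 → t_1 = 3.240000 - (11.012224)/(31.492800) = 2.890326
t_1 = 2.890326: f = 1.145730, f' = 25.061947 → t_2 = 2.890326 - (1.145730)/(25.061947) = 2.844610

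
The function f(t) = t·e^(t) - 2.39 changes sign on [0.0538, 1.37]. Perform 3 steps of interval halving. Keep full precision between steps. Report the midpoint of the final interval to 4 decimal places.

0.9587

f(0.053800) = -2.333226, f(1.370000) = 3.001430 (opposite signs)
step 1: m = 0.711900, f(m) = -0.939248 < 0 → root in [0.711900, 1.370000]
step 2: m = 1.040950, f(m) = 0.557873 > 0 → root in [0.711900, 1.040950]
step 3: m = 0.876425, f(m) = -0.284568 < 0 → root in [0.876425, 1.040950]
Midpoint of [0.876425, 1.040950] = 0.958688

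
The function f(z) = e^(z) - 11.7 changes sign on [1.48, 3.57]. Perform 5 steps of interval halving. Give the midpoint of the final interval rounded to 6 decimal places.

f(1.480000) = -7.307054, f(3.570000) = 23.816593 (opposite signs)
step 1: m = 2.525000, f(m) = 0.790895 > 0 → root in [1.480000, 2.525000]
step 2: m = 2.002500, f(m) = -4.292448 < 0 → root in [2.002500, 2.525000]
step 3: m = 2.263750, f(m) = -2.080907 < 0 → root in [2.263750, 2.525000]
step 4: m = 2.394375, f(m) = -0.738655 < 0 → root in [2.394375, 2.525000]
step 5: m = 2.459688, f(m) = 0.001154 > 0 → root in [2.394375, 2.459688]
Midpoint of [2.394375, 2.459688] = 2.427031

2.427031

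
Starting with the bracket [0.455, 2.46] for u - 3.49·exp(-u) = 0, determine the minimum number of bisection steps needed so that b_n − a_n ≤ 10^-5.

18

Initial width b − a = 2.46 − 0.455 = 2.005000.
After n steps the width is (b−a)/2^n; need (b−a)/2^n ≤ 10^-5.
So n ≥ log₂(2.005000/10^-5) = log₂(200500.0000) ≈ 17.6132.
Hence n = 18.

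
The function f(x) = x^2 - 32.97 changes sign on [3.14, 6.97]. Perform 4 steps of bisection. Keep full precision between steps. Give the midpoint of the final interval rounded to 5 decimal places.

f(3.140000) = -23.110400, f(6.970000) = 15.610900 (opposite signs)
step 1: m = 5.055000, f(m) = -7.416975 < 0 → root in [5.055000, 6.970000]
step 2: m = 6.012500, f(m) = 3.180156 > 0 → root in [5.055000, 6.012500]
step 3: m = 5.533750, f(m) = -2.347611 < 0 → root in [5.533750, 6.012500]
step 4: m = 5.773125, f(m) = 0.358972 > 0 → root in [5.533750, 5.773125]
Midpoint of [5.533750, 5.773125] = 5.653437

5.65344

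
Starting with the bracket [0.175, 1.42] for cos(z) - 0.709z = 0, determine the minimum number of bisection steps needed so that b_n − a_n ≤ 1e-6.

Initial width b − a = 1.42 − 0.175 = 1.245000.
After n steps the width is (b−a)/2^n; need (b−a)/2^n ≤ 1e-6.
So n ≥ log₂(1.245000/1e-6) = log₂(1245000.0000) ≈ 20.2477.
Hence n = 21.

21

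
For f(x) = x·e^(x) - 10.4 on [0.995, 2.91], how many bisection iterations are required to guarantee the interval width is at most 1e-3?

Initial width b − a = 2.91 − 0.995 = 1.915000.
After n steps the width is (b−a)/2^n; need (b−a)/2^n ≤ 1e-3.
So n ≥ log₂(1.915000/1e-3) = log₂(1915.0000) ≈ 10.9031.
Hence n = 11.

11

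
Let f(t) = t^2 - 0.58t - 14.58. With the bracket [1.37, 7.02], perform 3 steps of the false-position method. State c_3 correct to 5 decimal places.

f(1.370000) = -13.497700, f(7.020000) = 30.628800
step 1: c = 3.098259, f(c) = -6.777783 < 0 → new bracket [3.098259, 7.020000]
step 2: c = 3.808848, f(c) = -2.281810 < 0 → new bracket [3.808848, 7.020000]
step 3: c = 4.031488, f(c) = -0.665364 < 0 → new bracket [4.031488, 7.020000]

4.03149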